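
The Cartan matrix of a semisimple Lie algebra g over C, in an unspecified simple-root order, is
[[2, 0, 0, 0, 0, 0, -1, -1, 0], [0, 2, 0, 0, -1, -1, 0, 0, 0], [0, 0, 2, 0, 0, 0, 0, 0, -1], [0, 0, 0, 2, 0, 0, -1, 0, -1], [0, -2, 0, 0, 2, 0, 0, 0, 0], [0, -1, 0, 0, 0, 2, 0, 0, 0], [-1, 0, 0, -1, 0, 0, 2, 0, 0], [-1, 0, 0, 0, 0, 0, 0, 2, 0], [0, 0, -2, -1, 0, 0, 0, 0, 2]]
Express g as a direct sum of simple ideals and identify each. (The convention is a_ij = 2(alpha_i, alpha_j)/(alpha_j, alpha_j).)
The diagram associated to this matrix has two connected components: the simple roots {alpha_1, alpha_3, alpha_4, alpha_7, alpha_8, alpha_9} form a chain of 6 nodes with a double edge at one end; the terminal node there is the unique short simple root (B_6), and {alpha_2, alpha_5, alpha_6} form a chain of 3 nodes with a double edge at one end; the terminal node there is the unique long simple root (C_3). A semisimple Lie algebra decomposes uniquely as the direct sum of simple ideals, one per connected component of its Dynkin diagram, so g ≅ B_6 ⊕ C_3 (dimension 78 + 21 = 99).

B_6 ⊕ C_3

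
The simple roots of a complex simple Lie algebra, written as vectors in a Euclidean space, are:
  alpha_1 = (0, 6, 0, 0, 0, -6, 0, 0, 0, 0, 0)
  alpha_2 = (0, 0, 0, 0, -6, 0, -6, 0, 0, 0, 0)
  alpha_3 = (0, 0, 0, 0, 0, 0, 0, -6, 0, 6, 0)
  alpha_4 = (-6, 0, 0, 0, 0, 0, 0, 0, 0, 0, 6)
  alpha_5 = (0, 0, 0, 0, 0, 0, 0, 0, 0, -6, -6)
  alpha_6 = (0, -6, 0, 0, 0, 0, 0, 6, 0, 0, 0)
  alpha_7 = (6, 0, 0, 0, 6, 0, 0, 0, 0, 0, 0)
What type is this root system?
A_7

Compute the Cartan integers a_ij = 2(alpha_i, alpha_j)/(alpha_j, alpha_j); the resulting 7x7 Cartan matrix is
[[2, 0, 0, 0, 0, -1, 0], [0, 2, 0, 0, 0, 0, -1], [0, 0, 2, 0, -1, -1, 0], [0, 0, 0, 2, -1, 0, -1], [0, 0, -1, -1, 2, 0, 0], [-1, 0, -1, 0, 0, 2, 0], [0, -1, 0, -1, 0, 0, 2]].
All simple roots have the same length, so the diagram is simply laced. The associated Dynkin diagram is a chain of 7 nodes with single edges (A_7), so the type is A_7 (the algebra sl(8)).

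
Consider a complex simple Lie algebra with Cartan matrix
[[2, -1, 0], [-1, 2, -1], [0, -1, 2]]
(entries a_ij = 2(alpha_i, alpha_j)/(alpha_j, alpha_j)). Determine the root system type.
A_3

The matrix has rank 3 with 2's on the diagonal. Reading the off-diagonal entries as Dynkin edges (a single edge where a_ij = a_ji = -1; a double or triple edge where a_ij * a_ji = 2 or 3), the diagram is a chain of 3 nodes with single edges (A_3). One simple-root ordering that puts it in standard form is (alpha_3, alpha_2, alpha_1). So the algebra is type A_3, i.e. sl(4).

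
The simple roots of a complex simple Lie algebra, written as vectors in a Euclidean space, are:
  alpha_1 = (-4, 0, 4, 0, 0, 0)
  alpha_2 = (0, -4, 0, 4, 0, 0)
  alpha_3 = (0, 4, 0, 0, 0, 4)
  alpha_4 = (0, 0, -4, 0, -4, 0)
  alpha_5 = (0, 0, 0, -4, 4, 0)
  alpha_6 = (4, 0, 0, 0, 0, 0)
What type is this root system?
B_6

Compute the Cartan integers a_ij = 2(alpha_i, alpha_j)/(alpha_j, alpha_j); the resulting 6x6 Cartan matrix is
[[2, 0, 0, -1, 0, -2], [0, 2, -1, 0, -1, 0], [0, -1, 2, 0, 0, 0], [-1, 0, 0, 2, -1, 0], [0, -1, 0, -1, 2, 0], [-1, 0, 0, 0, 0, 2]].
The roots have two lengths (squared-length ratio 2:1); the short ones are alpha_{6}. The associated Dynkin diagram is a chain of 6 nodes with a double edge at one end; the terminal node there is the unique short simple root (B_6), so the type is B_6 (the algebra so(13)).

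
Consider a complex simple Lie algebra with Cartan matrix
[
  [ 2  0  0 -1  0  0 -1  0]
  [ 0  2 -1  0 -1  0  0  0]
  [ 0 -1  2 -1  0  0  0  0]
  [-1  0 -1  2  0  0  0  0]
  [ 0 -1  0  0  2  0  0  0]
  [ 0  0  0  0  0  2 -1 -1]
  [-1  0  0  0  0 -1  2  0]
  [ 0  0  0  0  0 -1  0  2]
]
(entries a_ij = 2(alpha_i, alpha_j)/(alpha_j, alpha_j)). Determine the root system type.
The matrix has rank 8 with 2's on the diagonal. Reading the off-diagonal entries as Dynkin edges (a single edge where a_ij = a_ji = -1; a double or triple edge where a_ij * a_ji = 2 or 3), the diagram is a chain of 8 nodes with single edges (A_8). One simple-root ordering that puts it in standard form is (alpha_5, alpha_2, alpha_3, alpha_4, alpha_1, alpha_7, alpha_6, alpha_8). So the algebra is type A_8, i.e. sl(9).

type A_8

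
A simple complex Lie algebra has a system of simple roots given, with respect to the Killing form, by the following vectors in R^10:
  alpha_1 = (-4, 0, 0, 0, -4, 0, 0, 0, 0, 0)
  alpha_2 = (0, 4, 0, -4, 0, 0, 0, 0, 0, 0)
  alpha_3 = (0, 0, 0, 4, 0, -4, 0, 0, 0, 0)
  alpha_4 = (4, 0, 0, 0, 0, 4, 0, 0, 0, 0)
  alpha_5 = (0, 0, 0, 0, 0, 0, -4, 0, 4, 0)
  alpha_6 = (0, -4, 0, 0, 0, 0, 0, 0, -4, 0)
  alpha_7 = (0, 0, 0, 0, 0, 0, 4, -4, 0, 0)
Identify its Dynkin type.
A_7

Compute the Cartan integers a_ij = 2(alpha_i, alpha_j)/(alpha_j, alpha_j); the resulting 7x7 Cartan matrix is
[[2, 0, 0, -1, 0, 0, 0], [0, 2, -1, 0, 0, -1, 0], [0, -1, 2, -1, 0, 0, 0], [-1, 0, -1, 2, 0, 0, 0], [0, 0, 0, 0, 2, -1, -1], [0, -1, 0, 0, -1, 2, 0], [0, 0, 0, 0, -1, 0, 2]].
All simple roots have the same length, so the diagram is simply laced. The associated Dynkin diagram is a chain of 7 nodes with single edges (A_7), so the type is A_7 (the algebra sl(8)).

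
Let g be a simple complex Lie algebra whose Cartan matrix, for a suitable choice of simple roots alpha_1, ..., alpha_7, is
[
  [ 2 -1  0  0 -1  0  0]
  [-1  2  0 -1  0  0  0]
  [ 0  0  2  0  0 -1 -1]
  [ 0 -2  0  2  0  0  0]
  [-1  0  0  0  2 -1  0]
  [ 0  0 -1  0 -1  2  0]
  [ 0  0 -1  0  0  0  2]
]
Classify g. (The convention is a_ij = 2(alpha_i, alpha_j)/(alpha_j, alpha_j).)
C_7

The matrix has rank 7 with 2's on the diagonal. Reading the off-diagonal entries as Dynkin edges (a single edge where a_ij = a_ji = -1; a double or triple edge where a_ij * a_ji = 2 or 3), the diagram is a chain of 7 nodes with a double edge at one end; the terminal node there is the unique long simple root (C_7). One simple-root ordering that puts it in standard form is (alpha_7, alpha_3, alpha_6, alpha_5, alpha_1, alpha_2, alpha_4). So the algebra is type C_7, i.e. sp(14).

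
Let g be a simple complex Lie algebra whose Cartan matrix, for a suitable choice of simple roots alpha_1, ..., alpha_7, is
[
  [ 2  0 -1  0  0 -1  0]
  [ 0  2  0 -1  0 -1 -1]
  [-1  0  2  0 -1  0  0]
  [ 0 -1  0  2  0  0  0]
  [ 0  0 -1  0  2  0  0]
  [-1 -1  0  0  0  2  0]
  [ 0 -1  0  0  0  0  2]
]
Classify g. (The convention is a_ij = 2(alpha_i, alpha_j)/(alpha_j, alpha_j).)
D_7 (so(14))

The matrix has rank 7 with 2's on the diagonal. Reading the off-diagonal entries as Dynkin edges (a single edge where a_ij = a_ji = -1; a double or triple edge where a_ij * a_ji = 2 or 3), the diagram is a chain of 5 nodes with a fork of two nodes at one end (D_7). One simple-root ordering that puts it in standard form is (alpha_5, alpha_3, alpha_1, alpha_6, alpha_2, alpha_4, alpha_7). So the algebra is type D_7, i.e. so(14).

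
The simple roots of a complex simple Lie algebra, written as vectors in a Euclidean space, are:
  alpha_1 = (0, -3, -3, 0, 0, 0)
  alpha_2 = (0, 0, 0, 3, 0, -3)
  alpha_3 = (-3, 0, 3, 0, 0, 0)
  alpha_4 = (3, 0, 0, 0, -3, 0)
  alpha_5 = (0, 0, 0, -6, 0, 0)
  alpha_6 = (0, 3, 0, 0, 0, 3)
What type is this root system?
C6

Compute the Cartan integers a_ij = 2(alpha_i, alpha_j)/(alpha_j, alpha_j); the resulting 6x6 Cartan matrix is
[[2, 0, -1, 0, 0, -1], [0, 2, 0, 0, -1, -1], [-1, 0, 2, -1, 0, 0], [0, 0, -1, 2, 0, 0], [0, -2, 0, 0, 2, 0], [-1, -1, 0, 0, 0, 2]].
The roots have two lengths (squared-length ratio 2:1); the short ones are alpha_{1,2,3,4,6}. The associated Dynkin diagram is a chain of 6 nodes with a double edge at one end; the terminal node there is the unique long simple root (C_6), so the type is C_6 (the algebra sp(12)).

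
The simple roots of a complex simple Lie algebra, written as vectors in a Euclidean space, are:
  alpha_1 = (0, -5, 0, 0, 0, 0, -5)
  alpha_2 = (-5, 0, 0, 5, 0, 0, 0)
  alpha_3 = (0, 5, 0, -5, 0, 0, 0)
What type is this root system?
A3

Compute the Cartan integers a_ij = 2(alpha_i, alpha_j)/(alpha_j, alpha_j); the resulting 3x3 Cartan matrix is
[[2, 0, -1], [0, 2, -1], [-1, -1, 2]].
All simple roots have the same length, so the diagram is simply laced. The associated Dynkin diagram is a chain of 3 nodes with single edges (A_3), so the type is A_3 (the algebra sl(4)).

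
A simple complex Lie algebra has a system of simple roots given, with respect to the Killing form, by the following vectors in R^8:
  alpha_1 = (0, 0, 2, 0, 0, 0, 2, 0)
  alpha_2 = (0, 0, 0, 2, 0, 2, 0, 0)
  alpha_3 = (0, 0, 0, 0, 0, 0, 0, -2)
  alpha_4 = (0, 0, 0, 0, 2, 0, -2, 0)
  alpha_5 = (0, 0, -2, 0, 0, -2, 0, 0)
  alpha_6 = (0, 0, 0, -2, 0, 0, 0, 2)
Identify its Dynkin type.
Compute the Cartan integers a_ij = 2(alpha_i, alpha_j)/(alpha_j, alpha_j); the resulting 6x6 Cartan matrix is
[[2, 0, 0, -1, -1, 0], [0, 2, 0, 0, -1, -1], [0, 0, 2, 0, 0, -1], [-1, 0, 0, 2, 0, 0], [-1, -1, 0, 0, 2, 0], [0, -1, -2, 0, 0, 2]].
The roots have two lengths (squared-length ratio 2:1); the short ones are alpha_{3}. The associated Dynkin diagram is a chain of 6 nodes with a double edge at one end; the terminal node there is the unique short simple root (B_6), so the type is B_6 (the algebra so(13)).

B_6 (so(13))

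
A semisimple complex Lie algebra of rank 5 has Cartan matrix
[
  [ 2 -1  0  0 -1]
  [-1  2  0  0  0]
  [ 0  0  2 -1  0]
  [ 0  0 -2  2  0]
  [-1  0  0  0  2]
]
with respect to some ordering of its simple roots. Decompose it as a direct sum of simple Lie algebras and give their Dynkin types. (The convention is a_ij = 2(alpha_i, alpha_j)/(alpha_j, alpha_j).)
type A_3 + type B_2

The diagram associated to this matrix has two connected components: the simple roots {alpha_1, alpha_2, alpha_5} form a chain of 3 nodes with single edges (A_3), and {alpha_3, alpha_4} form a chain of 2 nodes with a double edge at one end; the terminal node there is the unique short simple root (B_2). A semisimple Lie algebra decomposes uniquely as the direct sum of simple ideals, one per connected component of its Dynkin diagram, so g ≅ A_3 ⊕ B_2 (dimension 15 + 10 = 25).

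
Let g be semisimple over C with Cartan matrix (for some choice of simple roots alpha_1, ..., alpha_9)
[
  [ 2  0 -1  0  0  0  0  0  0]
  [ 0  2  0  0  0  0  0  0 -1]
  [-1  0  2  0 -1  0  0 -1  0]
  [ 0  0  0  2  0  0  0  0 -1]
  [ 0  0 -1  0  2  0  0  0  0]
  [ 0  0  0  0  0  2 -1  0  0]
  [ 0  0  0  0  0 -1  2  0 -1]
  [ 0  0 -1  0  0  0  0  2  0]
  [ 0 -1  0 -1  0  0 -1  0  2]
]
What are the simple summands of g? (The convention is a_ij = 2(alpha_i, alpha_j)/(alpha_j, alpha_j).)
The diagram associated to this matrix has two connected components: the simple roots {alpha_1, alpha_3, alpha_5, alpha_8} form a chain of 2 nodes with a fork of two nodes at one end (D_4), and {alpha_2, alpha_4, alpha_6, alpha_7, alpha_9} form a chain of 3 nodes with a fork of two nodes at one end (D_5). A semisimple Lie algebra decomposes uniquely as the direct sum of simple ideals, one per connected component of its Dynkin diagram, so g ≅ D_4 ⊕ D_5 (dimension 28 + 45 = 73).

D4 + D5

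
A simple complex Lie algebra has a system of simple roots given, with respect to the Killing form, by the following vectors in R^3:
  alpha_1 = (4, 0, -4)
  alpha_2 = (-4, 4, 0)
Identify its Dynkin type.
Compute the Cartan integers a_ij = 2(alpha_i, alpha_j)/(alpha_j, alpha_j); the resulting 2x2 Cartan matrix is
[[2, -1], [-1, 2]].
All simple roots have the same length, so the diagram is simply laced. The associated Dynkin diagram is a chain of 2 nodes with single edges (A_2), so the type is A_2 (the algebra sl(3)).

type A_2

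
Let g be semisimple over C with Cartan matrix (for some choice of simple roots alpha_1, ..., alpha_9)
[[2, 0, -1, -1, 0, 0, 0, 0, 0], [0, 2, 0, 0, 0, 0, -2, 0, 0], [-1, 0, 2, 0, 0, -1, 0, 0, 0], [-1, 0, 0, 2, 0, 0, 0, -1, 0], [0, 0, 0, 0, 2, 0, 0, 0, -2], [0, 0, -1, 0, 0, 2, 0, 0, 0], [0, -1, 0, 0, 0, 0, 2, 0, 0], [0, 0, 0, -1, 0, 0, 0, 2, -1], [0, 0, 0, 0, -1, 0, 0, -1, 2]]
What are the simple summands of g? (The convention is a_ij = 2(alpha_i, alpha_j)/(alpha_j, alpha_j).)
The diagram associated to this matrix has two connected components: the simple roots {alpha_2, alpha_7} form a chain of 2 nodes with a double edge at one end; the terminal node there is the unique short simple root (B_2), and {alpha_1, alpha_3, alpha_4, alpha_5, alpha_6, alpha_8, alpha_9} form a chain of 7 nodes with a double edge at one end; the terminal node there is the unique long simple root (C_7). A semisimple Lie algebra decomposes uniquely as the direct sum of simple ideals, one per connected component of its Dynkin diagram, so g ≅ B_2 ⊕ C_7 (dimension 10 + 105 = 115).

type B_2 ⊕ type C_7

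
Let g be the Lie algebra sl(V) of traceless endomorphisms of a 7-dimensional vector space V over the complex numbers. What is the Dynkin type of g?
This is sl(7), which has dimension 7^2 - 1 = 48 and rank 7 - 1 = 6 (a Cartan subalgebra is the diagonal traceless matrices). In the classification of classical Lie algebras, the special linear algebra sl(n+1) has type A_n; here n = 6, so the Dynkin diagram is a chain of 6 nodes with single edges (A_6). Hence the type is A_6.

A_6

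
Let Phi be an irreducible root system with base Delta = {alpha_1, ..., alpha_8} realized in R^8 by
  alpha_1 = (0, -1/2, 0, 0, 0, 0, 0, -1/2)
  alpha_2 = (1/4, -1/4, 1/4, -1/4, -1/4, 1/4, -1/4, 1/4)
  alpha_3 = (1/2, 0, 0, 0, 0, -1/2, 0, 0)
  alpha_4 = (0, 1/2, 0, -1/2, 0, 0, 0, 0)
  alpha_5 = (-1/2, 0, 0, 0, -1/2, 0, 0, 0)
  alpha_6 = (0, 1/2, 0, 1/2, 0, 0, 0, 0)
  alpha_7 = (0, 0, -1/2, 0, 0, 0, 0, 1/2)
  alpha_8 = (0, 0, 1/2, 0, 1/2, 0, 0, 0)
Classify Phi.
Compute the Cartan integers a_ij = 2(alpha_i, alpha_j)/(alpha_j, alpha_j); the resulting 8x8 Cartan matrix is
[[2, 0, 0, -1, 0, -1, -1, 0], [0, 2, 0, 0, 0, -1, 0, 0], [0, 0, 2, 0, -1, 0, 0, 0], [-1, 0, 0, 2, 0, 0, 0, 0], [0, 0, -1, 0, 2, 0, 0, -1], [-1, -1, 0, 0, 0, 2, 0, 0], [-1, 0, 0, 0, 0, 0, 2, -1], [0, 0, 0, 0, -1, 0, -1, 2]].
All simple roots have the same length, so the diagram is simply laced. The associated Dynkin diagram is a chain of 7 nodes with one extra node attached to the third node from one end (E_8), so the type is E_8.

type E_8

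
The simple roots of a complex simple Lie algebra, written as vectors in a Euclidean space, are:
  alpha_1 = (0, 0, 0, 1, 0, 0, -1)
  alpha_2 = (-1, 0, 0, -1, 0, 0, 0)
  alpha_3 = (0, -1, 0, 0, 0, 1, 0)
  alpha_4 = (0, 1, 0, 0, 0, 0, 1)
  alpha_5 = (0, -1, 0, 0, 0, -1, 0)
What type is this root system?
D5

Compute the Cartan integers a_ij = 2(alpha_i, alpha_j)/(alpha_j, alpha_j); the resulting 5x5 Cartan matrix is
[[2, -1, 0, -1, 0], [-1, 2, 0, 0, 0], [0, 0, 2, -1, 0], [-1, 0, -1, 2, -1], [0, 0, 0, -1, 2]].
All simple roots have the same length, so the diagram is simply laced. The associated Dynkin diagram is a chain of 3 nodes with a fork of two nodes at one end (D_5), so the type is D_5 (the algebra so(10)).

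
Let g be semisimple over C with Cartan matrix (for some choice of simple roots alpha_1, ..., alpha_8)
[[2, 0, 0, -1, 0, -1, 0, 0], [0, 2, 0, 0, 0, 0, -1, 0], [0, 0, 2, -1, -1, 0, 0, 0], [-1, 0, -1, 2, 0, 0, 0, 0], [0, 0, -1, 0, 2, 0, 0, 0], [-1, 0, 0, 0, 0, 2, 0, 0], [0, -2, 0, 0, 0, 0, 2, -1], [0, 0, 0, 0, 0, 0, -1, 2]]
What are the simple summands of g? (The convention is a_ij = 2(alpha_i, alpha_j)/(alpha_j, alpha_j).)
A5 ⊕ B3

The diagram associated to this matrix has two connected components: the simple roots {alpha_1, alpha_3, alpha_4, alpha_5, alpha_6} form a chain of 5 nodes with single edges (A_5), and {alpha_2, alpha_7, alpha_8} form a chain of 3 nodes with a double edge at one end; the terminal node there is the unique short simple root (B_3). A semisimple Lie algebra decomposes uniquely as the direct sum of simple ideals, one per connected component of its Dynkin diagram, so g ≅ A_5 ⊕ B_3 (dimension 35 + 21 = 56).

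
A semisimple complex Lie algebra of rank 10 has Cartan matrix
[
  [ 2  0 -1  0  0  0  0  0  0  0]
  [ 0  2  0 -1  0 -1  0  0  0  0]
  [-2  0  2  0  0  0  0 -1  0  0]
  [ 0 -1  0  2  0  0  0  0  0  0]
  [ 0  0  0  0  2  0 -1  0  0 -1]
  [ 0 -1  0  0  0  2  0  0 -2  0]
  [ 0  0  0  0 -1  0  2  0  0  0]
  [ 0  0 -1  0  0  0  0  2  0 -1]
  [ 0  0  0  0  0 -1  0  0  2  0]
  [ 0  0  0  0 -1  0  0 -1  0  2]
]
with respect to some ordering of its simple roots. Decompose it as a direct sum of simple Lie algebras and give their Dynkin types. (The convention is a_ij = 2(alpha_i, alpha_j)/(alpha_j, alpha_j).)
The diagram associated to this matrix has two connected components: the simple roots {alpha_2, alpha_4, alpha_6, alpha_9} form a chain of 4 nodes with a double edge at one end; the terminal node there is the unique short simple root (B_4), and {alpha_1, alpha_3, alpha_5, alpha_7, alpha_8, alpha_10} form a chain of 6 nodes with a double edge at one end; the terminal node there is the unique short simple root (B_6). A semisimple Lie algebra decomposes uniquely as the direct sum of simple ideals, one per connected component of its Dynkin diagram, so g ≅ B_4 ⊕ B_6 (dimension 36 + 78 = 114).

B_4 ⊕ B_6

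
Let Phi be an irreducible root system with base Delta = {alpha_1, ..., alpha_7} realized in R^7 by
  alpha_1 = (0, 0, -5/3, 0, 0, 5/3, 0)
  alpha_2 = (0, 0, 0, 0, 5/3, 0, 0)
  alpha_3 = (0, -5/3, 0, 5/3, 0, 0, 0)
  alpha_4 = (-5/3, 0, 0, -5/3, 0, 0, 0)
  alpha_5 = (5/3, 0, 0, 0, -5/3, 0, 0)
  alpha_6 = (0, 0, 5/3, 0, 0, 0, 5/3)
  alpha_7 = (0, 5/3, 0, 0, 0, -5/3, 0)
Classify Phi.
Compute the Cartan integers a_ij = 2(alpha_i, alpha_j)/(alpha_j, alpha_j); the resulting 7x7 Cartan matrix is
[[2, 0, 0, 0, 0, -1, -1], [0, 2, 0, 0, -1, 0, 0], [0, 0, 2, -1, 0, 0, -1], [0, 0, -1, 2, -1, 0, 0], [0, -2, 0, -1, 2, 0, 0], [-1, 0, 0, 0, 0, 2, 0], [-1, 0, -1, 0, 0, 0, 2]].
The roots have two lengths (squared-length ratio 2:1); the short ones are alpha_{2}. The associated Dynkin diagram is a chain of 7 nodes with a double edge at one end; the terminal node there is the unique short simple root (B_7), so the type is B_7 (the algebra so(15)).

B7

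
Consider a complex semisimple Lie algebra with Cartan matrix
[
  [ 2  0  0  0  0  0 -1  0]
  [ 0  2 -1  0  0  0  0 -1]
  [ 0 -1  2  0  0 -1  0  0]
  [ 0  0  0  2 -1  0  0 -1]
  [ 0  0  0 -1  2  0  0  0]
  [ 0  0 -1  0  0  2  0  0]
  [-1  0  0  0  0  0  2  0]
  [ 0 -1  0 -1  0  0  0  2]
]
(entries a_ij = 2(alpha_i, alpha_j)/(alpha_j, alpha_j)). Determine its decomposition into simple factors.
The diagram associated to this matrix has two connected components: the simple roots {alpha_1, alpha_7} form a chain of 2 nodes with single edges (A_2), and {alpha_2, alpha_3, alpha_4, alpha_5, alpha_6, alpha_8} form a chain of 6 nodes with single edges (A_6). A semisimple Lie algebra decomposes uniquely as the direct sum of simple ideals, one per connected component of its Dynkin diagram, so g ≅ A_2 ⊕ A_6 (dimension 8 + 48 = 56).

A2 + A6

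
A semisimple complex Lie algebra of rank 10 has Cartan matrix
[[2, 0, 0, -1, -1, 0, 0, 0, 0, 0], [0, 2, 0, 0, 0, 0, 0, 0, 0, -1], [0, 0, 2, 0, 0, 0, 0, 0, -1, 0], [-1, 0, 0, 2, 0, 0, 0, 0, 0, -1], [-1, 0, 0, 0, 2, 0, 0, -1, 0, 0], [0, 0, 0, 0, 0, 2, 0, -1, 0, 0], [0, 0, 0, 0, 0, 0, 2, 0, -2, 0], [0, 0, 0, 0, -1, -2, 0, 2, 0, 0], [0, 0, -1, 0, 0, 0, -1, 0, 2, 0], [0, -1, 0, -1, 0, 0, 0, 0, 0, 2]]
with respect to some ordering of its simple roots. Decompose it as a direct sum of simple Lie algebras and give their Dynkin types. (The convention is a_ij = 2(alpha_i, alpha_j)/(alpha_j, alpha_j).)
B_7 (so(15)) + C_3 (sp(6))

The diagram associated to this matrix has two connected components: the simple roots {alpha_1, alpha_2, alpha_4, alpha_5, alpha_6, alpha_8, alpha_10} form a chain of 7 nodes with a double edge at one end; the terminal node there is the unique short simple root (B_7), and {alpha_3, alpha_7, alpha_9} form a chain of 3 nodes with a double edge at one end; the terminal node there is the unique long simple root (C_3). A semisimple Lie algebra decomposes uniquely as the direct sum of simple ideals, one per connected component of its Dynkin diagram, so g ≅ B_7 ⊕ C_3 (dimension 105 + 21 = 126).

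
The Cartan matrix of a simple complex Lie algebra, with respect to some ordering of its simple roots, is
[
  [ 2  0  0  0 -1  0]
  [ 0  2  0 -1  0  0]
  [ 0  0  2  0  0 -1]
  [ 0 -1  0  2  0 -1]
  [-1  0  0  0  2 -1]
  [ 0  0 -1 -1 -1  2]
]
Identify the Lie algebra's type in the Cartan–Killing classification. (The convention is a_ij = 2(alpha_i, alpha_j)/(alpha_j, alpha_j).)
The matrix has rank 6 with 2's on the diagonal. Reading the off-diagonal entries as Dynkin edges (a single edge where a_ij = a_ji = -1; a double or triple edge where a_ij * a_ji = 2 or 3), the diagram is a chain of 5 nodes with one extra node attached to the third node from one end (E_6). One simple-root ordering that puts it in standard form is (alpha_2, alpha_3, alpha_4, alpha_6, alpha_5, alpha_1). So the algebra is type E_6.

E6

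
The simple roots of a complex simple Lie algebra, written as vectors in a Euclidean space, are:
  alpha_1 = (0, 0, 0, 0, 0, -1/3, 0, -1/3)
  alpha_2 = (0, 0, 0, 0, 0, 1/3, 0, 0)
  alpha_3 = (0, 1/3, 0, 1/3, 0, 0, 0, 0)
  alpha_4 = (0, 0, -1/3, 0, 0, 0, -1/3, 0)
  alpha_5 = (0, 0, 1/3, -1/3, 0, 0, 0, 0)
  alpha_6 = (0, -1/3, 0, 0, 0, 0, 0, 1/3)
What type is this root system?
Compute the Cartan integers a_ij = 2(alpha_i, alpha_j)/(alpha_j, alpha_j); the resulting 6x6 Cartan matrix is
[[2, -2, 0, 0, 0, -1], [-1, 2, 0, 0, 0, 0], [0, 0, 2, 0, -1, -1], [0, 0, 0, 2, -1, 0], [0, 0, -1, -1, 2, 0], [-1, 0, -1, 0, 0, 2]].
The roots have two lengths (squared-length ratio 2:1); the short ones are alpha_{2}. The associated Dynkin diagram is a chain of 6 nodes with a double edge at one end; the terminal node there is the unique short simple root (B_6), so the type is B_6 (the algebra so(13)).

B_6 (so(13))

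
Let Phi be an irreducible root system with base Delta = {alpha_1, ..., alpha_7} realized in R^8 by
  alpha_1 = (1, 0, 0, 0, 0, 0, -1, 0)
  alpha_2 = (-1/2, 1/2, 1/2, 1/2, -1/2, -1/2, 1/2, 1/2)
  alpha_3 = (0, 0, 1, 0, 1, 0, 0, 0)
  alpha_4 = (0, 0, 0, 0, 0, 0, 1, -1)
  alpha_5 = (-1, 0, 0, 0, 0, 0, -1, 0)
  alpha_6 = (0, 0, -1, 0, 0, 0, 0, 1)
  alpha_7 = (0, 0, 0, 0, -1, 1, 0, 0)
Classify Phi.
Compute the Cartan integers a_ij = 2(alpha_i, alpha_j)/(alpha_j, alpha_j); the resulting 7x7 Cartan matrix is
[[2, -1, 0, -1, 0, 0, 0], [-1, 2, 0, 0, 0, 0, 0], [0, 0, 2, 0, 0, -1, -1], [-1, 0, 0, 2, -1, -1, 0], [0, 0, 0, -1, 2, 0, 0], [0, 0, -1, -1, 0, 2, 0], [0, 0, -1, 0, 0, 0, 2]].
All simple roots have the same length, so the diagram is simply laced. The associated Dynkin diagram is a chain of 6 nodes with one extra node attached to the third node from one end (E_7), so the type is E_7.

E_7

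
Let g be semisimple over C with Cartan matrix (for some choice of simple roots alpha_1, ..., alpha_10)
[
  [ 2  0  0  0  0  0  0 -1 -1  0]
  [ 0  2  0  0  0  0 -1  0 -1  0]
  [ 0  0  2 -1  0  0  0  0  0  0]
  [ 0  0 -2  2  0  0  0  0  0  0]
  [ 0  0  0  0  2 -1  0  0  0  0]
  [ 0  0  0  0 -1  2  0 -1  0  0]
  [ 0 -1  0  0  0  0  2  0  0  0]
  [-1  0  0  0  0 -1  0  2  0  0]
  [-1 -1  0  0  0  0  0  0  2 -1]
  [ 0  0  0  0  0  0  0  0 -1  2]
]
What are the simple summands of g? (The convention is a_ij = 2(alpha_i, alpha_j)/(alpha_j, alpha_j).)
B_2 (so(5)) + E_8

The diagram associated to this matrix has two connected components: the simple roots {alpha_3, alpha_4} form a chain of 2 nodes with a double edge at one end; the terminal node there is the unique short simple root (B_2), and {alpha_1, alpha_2, alpha_5, alpha_6, alpha_7, alpha_8, alpha_9, alpha_10} form a chain of 7 nodes with one extra node attached to the third node from one end (E_8). A semisimple Lie algebra decomposes uniquely as the direct sum of simple ideals, one per connected component of its Dynkin diagram, so g ≅ B_2 ⊕ E_8 (dimension 10 + 248 = 258).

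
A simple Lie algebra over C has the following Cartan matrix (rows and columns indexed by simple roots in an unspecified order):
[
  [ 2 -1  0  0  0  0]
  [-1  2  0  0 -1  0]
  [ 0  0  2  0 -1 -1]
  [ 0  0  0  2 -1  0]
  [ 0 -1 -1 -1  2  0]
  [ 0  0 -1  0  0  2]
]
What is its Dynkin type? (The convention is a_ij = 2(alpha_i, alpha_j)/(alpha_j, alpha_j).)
The matrix has rank 6 with 2's on the diagonal. Reading the off-diagonal entries as Dynkin edges (a single edge where a_ij = a_ji = -1; a double or triple edge where a_ij * a_ji = 2 or 3), the diagram is a chain of 5 nodes with one extra node attached to the third node from one end (E_6). One simple-root ordering that puts it in standard form is (alpha_6, alpha_4, alpha_3, alpha_5, alpha_2, alpha_1). So the algebra is type E_6.

E_6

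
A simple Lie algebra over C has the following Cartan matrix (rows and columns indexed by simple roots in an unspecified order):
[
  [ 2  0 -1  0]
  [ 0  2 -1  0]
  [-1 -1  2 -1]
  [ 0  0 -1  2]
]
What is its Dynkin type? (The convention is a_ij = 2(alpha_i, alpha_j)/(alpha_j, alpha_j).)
The matrix has rank 4 with 2's on the diagonal. Reading the off-diagonal entries as Dynkin edges (a single edge where a_ij = a_ji = -1; a double or triple edge where a_ij * a_ji = 2 or 3), the diagram is a chain of 2 nodes with a fork of two nodes at one end (D_4). One simple-root ordering that puts it in standard form is (alpha_2, alpha_3, alpha_1, alpha_4). So the algebra is type D_4, i.e. so(8).

D_4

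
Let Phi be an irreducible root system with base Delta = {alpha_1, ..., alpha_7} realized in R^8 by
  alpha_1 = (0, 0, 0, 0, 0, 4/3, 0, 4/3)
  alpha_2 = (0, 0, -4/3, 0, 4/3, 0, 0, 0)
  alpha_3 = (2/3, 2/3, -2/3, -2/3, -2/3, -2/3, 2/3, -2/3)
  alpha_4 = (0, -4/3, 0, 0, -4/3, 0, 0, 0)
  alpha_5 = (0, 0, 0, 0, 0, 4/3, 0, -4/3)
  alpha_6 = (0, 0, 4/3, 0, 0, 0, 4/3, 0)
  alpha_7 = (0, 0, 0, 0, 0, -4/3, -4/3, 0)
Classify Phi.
E_7

Compute the Cartan integers a_ij = 2(alpha_i, alpha_j)/(alpha_j, alpha_j); the resulting 7x7 Cartan matrix is
[[2, 0, -1, 0, 0, 0, -1], [0, 2, 0, -1, 0, -1, 0], [-1, 0, 2, 0, 0, 0, 0], [0, -1, 0, 2, 0, 0, 0], [0, 0, 0, 0, 2, 0, -1], [0, -1, 0, 0, 0, 2, -1], [-1, 0, 0, 0, -1, -1, 2]].
All simple roots have the same length, so the diagram is simply laced. The associated Dynkin diagram is a chain of 6 nodes with one extra node attached to the third node from one end (E_7), so the type is E_7.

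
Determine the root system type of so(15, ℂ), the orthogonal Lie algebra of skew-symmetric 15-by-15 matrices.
B_7 (so(15))

This is so(15) with 15 odd, which has dimension 15(15-1)/2 = 105 and rank (15-1)/2 = 7. In the classification of classical Lie algebras, the orthogonal algebra so(2n+1) in an odd number of variables has type B_n; here n = 7, so the Dynkin diagram is a chain of 7 nodes with a double edge at one end; the terminal node there is the unique short simple root (B_7). Hence the type is B_7.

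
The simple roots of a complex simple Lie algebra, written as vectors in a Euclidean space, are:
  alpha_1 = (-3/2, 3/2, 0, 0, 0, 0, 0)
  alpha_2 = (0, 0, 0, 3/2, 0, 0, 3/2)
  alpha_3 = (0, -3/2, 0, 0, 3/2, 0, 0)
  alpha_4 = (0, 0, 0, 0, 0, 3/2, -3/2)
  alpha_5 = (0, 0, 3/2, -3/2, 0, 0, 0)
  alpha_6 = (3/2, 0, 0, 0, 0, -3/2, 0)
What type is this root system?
Compute the Cartan integers a_ij = 2(alpha_i, alpha_j)/(alpha_j, alpha_j); the resulting 6x6 Cartan matrix is
[[2, 0, -1, 0, 0, -1], [0, 2, 0, -1, -1, 0], [-1, 0, 2, 0, 0, 0], [0, -1, 0, 2, 0, -1], [0, -1, 0, 0, 2, 0], [-1, 0, 0, -1, 0, 2]].
All simple roots have the same length, so the diagram is simply laced. The associated Dynkin diagram is a chain of 6 nodes with single edges (A_6), so the type is A_6 (the algebra sl(7)).

A_6 (sl(7))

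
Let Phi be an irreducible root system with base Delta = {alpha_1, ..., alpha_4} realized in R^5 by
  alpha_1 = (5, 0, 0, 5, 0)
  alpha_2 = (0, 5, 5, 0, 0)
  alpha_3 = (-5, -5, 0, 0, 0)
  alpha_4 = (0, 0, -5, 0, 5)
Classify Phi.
A_4

Compute the Cartan integers a_ij = 2(alpha_i, alpha_j)/(alpha_j, alpha_j); the resulting 4x4 Cartan matrix is
[[2, 0, -1, 0], [0, 2, -1, -1], [-1, -1, 2, 0], [0, -1, 0, 2]].
All simple roots have the same length, so the diagram is simply laced. The associated Dynkin diagram is a chain of 4 nodes with single edges (A_4), so the type is A_4 (the algebra sl(5)).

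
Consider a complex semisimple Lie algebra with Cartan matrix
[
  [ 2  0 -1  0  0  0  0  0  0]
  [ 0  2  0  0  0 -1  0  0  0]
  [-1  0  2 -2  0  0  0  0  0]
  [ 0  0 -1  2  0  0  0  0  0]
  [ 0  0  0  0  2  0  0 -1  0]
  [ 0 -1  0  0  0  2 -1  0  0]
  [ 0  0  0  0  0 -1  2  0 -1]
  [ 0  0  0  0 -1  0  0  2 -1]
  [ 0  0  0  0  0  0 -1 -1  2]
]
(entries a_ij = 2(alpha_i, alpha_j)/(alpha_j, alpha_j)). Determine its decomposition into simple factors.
A_6 + B_3

The diagram associated to this matrix has two connected components: the simple roots {alpha_2, alpha_5, alpha_6, alpha_7, alpha_8, alpha_9} form a chain of 6 nodes with single edges (A_6), and {alpha_1, alpha_3, alpha_4} form a chain of 3 nodes with a double edge at one end; the terminal node there is the unique short simple root (B_3). A semisimple Lie algebra decomposes uniquely as the direct sum of simple ideals, one per connected component of its Dynkin diagram, so g ≅ A_6 ⊕ B_3 (dimension 48 + 21 = 69).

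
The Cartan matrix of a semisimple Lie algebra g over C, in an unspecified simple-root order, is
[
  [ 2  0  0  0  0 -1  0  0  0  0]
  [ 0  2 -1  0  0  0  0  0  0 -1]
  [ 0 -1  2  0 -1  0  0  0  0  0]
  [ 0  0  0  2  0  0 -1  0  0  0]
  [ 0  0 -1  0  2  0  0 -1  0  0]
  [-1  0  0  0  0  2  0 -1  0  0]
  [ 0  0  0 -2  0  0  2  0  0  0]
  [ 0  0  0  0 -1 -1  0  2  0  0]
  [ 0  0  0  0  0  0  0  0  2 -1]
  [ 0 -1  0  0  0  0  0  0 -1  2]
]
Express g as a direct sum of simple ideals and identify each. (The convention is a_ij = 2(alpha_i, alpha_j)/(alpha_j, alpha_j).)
The diagram associated to this matrix has two connected components: the simple roots {alpha_1, alpha_2, alpha_3, alpha_5, alpha_6, alpha_8, alpha_9, alpha_10} form a chain of 8 nodes with single edges (A_8), and {alpha_4, alpha_7} form a chain of 2 nodes with a double edge at one end; the terminal node there is the unique short simple root (B_2). A semisimple Lie algebra decomposes uniquely as the direct sum of simple ideals, one per connected component of its Dynkin diagram, so g ≅ A_8 ⊕ B_2 (dimension 80 + 10 = 90).

type A_8 ⊕ type B_2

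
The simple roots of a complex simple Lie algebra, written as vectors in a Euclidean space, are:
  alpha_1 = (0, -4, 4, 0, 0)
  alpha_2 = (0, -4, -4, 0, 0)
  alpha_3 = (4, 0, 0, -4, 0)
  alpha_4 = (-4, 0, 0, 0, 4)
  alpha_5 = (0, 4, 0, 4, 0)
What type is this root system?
Compute the Cartan integers a_ij = 2(alpha_i, alpha_j)/(alpha_j, alpha_j); the resulting 5x5 Cartan matrix is
[[2, 0, 0, 0, -1], [0, 2, 0, 0, -1], [0, 0, 2, -1, -1], [0, 0, -1, 2, 0], [-1, -1, -1, 0, 2]].
All simple roots have the same length, so the diagram is simply laced. The associated Dynkin diagram is a chain of 3 nodes with a fork of two nodes at one end (D_5), so the type is D_5 (the algebra so(10)).

type D_5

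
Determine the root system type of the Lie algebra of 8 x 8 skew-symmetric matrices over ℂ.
This is so(8) with 8 even, which has dimension 8(8-1)/2 = 28 and rank 8/2 = 4. In the classification of classical Lie algebras, the orthogonal algebra so(2n) in an even number of variables has type D_n; here n = 4, so the Dynkin diagram is a chain of 2 nodes with a fork of two nodes at one end (D_4). Hence the type is D_4.

type D_4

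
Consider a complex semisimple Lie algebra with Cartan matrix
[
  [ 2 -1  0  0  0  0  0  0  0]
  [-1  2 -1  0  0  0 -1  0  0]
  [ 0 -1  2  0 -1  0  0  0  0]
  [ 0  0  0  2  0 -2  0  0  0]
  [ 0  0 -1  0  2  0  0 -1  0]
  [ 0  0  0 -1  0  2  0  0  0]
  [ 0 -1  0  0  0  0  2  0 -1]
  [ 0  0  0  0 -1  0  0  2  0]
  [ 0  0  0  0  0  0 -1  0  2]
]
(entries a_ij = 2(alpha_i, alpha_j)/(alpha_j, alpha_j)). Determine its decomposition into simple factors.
The diagram associated to this matrix has two connected components: the simple roots {alpha_4, alpha_6} form a chain of 2 nodes with a double edge at one end; the terminal node there is the unique short simple root (B_2), and {alpha_1, alpha_2, alpha_3, alpha_5, alpha_7, alpha_8, alpha_9} form a chain of 6 nodes with one extra node attached to the third node from one end (E_7). A semisimple Lie algebra decomposes uniquely as the direct sum of simple ideals, one per connected component of its Dynkin diagram, so g ≅ B_2 ⊕ E_7 (dimension 10 + 133 = 143).

B_2 ⊕ E_7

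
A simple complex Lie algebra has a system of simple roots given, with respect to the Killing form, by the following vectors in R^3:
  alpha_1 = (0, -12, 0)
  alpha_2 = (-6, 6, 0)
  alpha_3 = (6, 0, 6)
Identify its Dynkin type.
type C_3

Compute the Cartan integers a_ij = 2(alpha_i, alpha_j)/(alpha_j, alpha_j); the resulting 3x3 Cartan matrix is
[[2, -2, 0], [-1, 2, -1], [0, -1, 2]].
The roots have two lengths (squared-length ratio 2:1); the short ones are alpha_{2,3}. The associated Dynkin diagram is a chain of 3 nodes with a double edge at one end; the terminal node there is the unique long simple root (C_3), so the type is C_3 (the algebra sp(6)).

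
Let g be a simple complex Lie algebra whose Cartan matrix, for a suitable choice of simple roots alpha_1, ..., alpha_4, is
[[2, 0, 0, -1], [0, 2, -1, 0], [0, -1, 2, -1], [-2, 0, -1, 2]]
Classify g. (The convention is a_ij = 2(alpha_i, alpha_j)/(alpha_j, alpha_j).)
The matrix has rank 4 with 2's on the diagonal. Reading the off-diagonal entries as Dynkin edges (a single edge where a_ij = a_ji = -1; a double or triple edge where a_ij * a_ji = 2 or 3), the diagram is a chain of 4 nodes with a double edge at one end; the terminal node there is the unique short simple root (B_4). One simple-root ordering that puts it in standard form is (alpha_2, alpha_3, alpha_4, alpha_1). So the algebra is type B_4, i.e. so(9).

type B_4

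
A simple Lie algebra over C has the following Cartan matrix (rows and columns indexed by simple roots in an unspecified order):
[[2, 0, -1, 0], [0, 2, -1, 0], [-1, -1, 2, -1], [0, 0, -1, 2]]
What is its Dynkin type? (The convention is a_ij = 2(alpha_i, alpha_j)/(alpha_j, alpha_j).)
D_4

The matrix has rank 4 with 2's on the diagonal. Reading the off-diagonal entries as Dynkin edges (a single edge where a_ij = a_ji = -1; a double or triple edge where a_ij * a_ji = 2 or 3), the diagram is a chain of 2 nodes with a fork of two nodes at one end (D_4). One simple-root ordering that puts it in standard form is (alpha_4, alpha_3, alpha_2, alpha_1). So the algebra is type D_4, i.e. so(8).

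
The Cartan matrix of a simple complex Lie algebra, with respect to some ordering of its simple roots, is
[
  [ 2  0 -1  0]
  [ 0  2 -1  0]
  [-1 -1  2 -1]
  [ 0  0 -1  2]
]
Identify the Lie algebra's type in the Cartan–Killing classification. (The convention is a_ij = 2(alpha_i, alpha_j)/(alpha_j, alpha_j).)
The matrix has rank 4 with 2's on the diagonal. Reading the off-diagonal entries as Dynkin edges (a single edge where a_ij = a_ji = -1; a double or triple edge where a_ij * a_ji = 2 or 3), the diagram is a chain of 2 nodes with a fork of two nodes at one end (D_4). One simple-root ordering that puts it in standard form is (alpha_4, alpha_3, alpha_2, alpha_1). So the algebra is type D_4, i.e. so(8).

D_4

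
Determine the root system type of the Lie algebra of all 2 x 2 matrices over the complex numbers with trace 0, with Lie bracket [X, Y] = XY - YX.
A1

This is sl(2), which has dimension 2^2 - 1 = 3 and rank 2 - 1 = 1 (a Cartan subalgebra is the diagonal traceless matrices). In the classification of classical Lie algebras, the special linear algebra sl(n+1) has type A_n; here n = 1, so the Dynkin diagram is a chain of 1 nodes with single edges (A_1). Hence the type is A_1.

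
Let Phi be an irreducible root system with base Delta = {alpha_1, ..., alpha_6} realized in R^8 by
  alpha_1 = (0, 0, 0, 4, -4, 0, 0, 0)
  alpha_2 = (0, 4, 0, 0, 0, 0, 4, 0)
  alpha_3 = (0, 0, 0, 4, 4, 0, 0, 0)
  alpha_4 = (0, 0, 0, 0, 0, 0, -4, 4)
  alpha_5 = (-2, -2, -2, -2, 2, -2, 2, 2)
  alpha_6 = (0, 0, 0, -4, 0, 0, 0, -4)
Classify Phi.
Compute the Cartan integers a_ij = 2(alpha_i, alpha_j)/(alpha_j, alpha_j); the resulting 6x6 Cartan matrix is
[[2, 0, 0, 0, -1, -1], [0, 2, 0, -1, 0, 0], [0, 0, 2, 0, 0, -1], [0, -1, 0, 2, 0, -1], [-1, 0, 0, 0, 2, 0], [-1, 0, -1, -1, 0, 2]].
All simple roots have the same length, so the diagram is simply laced. The associated Dynkin diagram is a chain of 5 nodes with one extra node attached to the third node from one end (E_6), so the type is E_6.

type E_6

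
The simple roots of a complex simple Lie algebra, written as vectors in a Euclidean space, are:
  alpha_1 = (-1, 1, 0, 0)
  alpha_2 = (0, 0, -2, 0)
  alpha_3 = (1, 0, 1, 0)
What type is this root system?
Compute the Cartan integers a_ij = 2(alpha_i, alpha_j)/(alpha_j, alpha_j); the resulting 3x3 Cartan matrix is
[[2, 0, -1], [0, 2, -2], [-1, -1, 2]].
The roots have two lengths (squared-length ratio 2:1); the short ones are alpha_{1,3}. The associated Dynkin diagram is a chain of 3 nodes with a double edge at one end; the terminal node there is the unique long simple root (C_3), so the type is C_3 (the algebra sp(6)).

C_3 (sp(6))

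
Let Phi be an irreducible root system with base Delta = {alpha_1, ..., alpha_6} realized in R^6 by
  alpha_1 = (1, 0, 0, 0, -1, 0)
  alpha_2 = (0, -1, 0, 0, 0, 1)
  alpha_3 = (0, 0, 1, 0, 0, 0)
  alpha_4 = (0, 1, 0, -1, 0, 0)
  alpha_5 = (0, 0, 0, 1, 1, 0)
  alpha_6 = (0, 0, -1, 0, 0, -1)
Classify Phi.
Compute the Cartan integers a_ij = 2(alpha_i, alpha_j)/(alpha_j, alpha_j); the resulting 6x6 Cartan matrix is
[[2, 0, 0, 0, -1, 0], [0, 2, 0, -1, 0, -1], [0, 0, 2, 0, 0, -1], [0, -1, 0, 2, -1, 0], [-1, 0, 0, -1, 2, 0], [0, -1, -2, 0, 0, 2]].
The roots have two lengths (squared-length ratio 2:1); the short ones are alpha_{3}. The associated Dynkin diagram is a chain of 6 nodes with a double edge at one end; the terminal node there is the unique short simple root (B_6), so the type is B_6 (the algebra so(13)).

B6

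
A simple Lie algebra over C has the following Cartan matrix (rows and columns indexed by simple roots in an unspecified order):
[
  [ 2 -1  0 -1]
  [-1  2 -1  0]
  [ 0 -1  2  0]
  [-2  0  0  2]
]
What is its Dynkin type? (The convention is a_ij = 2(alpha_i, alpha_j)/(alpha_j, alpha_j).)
The matrix has rank 4 with 2's on the diagonal. Reading the off-diagonal entries as Dynkin edges (a single edge where a_ij = a_ji = -1; a double or triple edge where a_ij * a_ji = 2 or 3), the diagram is a chain of 4 nodes with a double edge at one end; the terminal node there is the unique long simple root (C_4). One simple-root ordering that puts it in standard form is (alpha_3, alpha_2, alpha_1, alpha_4). So the algebra is type C_4, i.e. sp(8).

C_4 (sp(8))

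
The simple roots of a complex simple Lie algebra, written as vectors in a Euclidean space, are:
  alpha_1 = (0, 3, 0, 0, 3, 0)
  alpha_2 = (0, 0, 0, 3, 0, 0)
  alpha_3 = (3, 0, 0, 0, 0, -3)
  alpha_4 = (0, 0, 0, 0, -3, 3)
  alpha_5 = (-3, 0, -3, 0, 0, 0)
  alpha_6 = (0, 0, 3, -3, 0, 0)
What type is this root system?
Compute the Cartan integers a_ij = 2(alpha_i, alpha_j)/(alpha_j, alpha_j); the resulting 6x6 Cartan matrix is
[[2, 0, 0, -1, 0, 0], [0, 2, 0, 0, 0, -1], [0, 0, 2, -1, -1, 0], [-1, 0, -1, 2, 0, 0], [0, 0, -1, 0, 2, -1], [0, -2, 0, 0, -1, 2]].
The roots have two lengths (squared-length ratio 2:1); the short ones are alpha_{2}. The associated Dynkin diagram is a chain of 6 nodes with a double edge at one end; the terminal node there is the unique short simple root (B_6), so the type is B_6 (the algebra so(13)).

B6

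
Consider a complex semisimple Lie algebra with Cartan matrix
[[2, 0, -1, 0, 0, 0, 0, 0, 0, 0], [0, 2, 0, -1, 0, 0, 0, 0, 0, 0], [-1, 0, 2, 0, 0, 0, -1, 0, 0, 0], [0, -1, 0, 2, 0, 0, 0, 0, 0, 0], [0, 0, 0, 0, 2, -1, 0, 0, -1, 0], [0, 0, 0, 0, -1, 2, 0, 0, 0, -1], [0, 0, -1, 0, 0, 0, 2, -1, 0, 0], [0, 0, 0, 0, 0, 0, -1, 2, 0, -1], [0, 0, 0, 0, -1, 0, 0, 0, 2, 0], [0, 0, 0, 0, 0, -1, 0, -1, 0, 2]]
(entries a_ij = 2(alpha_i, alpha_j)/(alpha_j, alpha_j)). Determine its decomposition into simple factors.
A_2 + A_8

The diagram associated to this matrix has two connected components: the simple roots {alpha_2, alpha_4} form a chain of 2 nodes with single edges (A_2), and {alpha_1, alpha_3, alpha_5, alpha_6, alpha_7, alpha_8, alpha_9, alpha_10} form a chain of 8 nodes with single edges (A_8). A semisimple Lie algebra decomposes uniquely as the direct sum of simple ideals, one per connected component of its Dynkin diagram, so g ≅ A_2 ⊕ A_8 (dimension 8 + 80 = 88).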